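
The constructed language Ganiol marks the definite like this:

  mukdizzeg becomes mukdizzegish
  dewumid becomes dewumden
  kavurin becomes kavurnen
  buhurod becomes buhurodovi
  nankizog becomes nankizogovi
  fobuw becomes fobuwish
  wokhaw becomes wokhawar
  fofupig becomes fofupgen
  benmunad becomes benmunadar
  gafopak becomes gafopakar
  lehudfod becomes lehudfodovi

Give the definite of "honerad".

honeradar

mukdizzeg and fofupig both end in -g yet inflect differently (mukdizzegish, fofupgen), so the final letter is not what conditions the rule; the last vowel is.
"honerad" has last vowel 'a'. The stems whose last vowel is 'a' (benmunad → benmunadar, wokhaw → wokhawar, gafopak → gafopakar) add -ar.
The other patterns: stems whose last vowel is 'e' or 'u' add -ish; stems whose last vowel is 'i' delete the last vowel and add -en; stems whose last vowel is 'o' add -ovi.
So honerad → honeradar.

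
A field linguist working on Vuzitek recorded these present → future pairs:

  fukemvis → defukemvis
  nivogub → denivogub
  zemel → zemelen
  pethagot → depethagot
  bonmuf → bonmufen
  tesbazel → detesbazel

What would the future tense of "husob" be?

husoben

tesbazel and zemel both end in -l yet inflect differently (detesbazel, zemelen), so the final letter is not what conditions the rule; the number of vowels is.
"husob" has 2 vowels. The stems with 2 vowels (bonmuf → bonmufen, zemel → zemelen) add -en.
The other pattern: stems with 3 vowels add the prefix de-.
So husob → husoben.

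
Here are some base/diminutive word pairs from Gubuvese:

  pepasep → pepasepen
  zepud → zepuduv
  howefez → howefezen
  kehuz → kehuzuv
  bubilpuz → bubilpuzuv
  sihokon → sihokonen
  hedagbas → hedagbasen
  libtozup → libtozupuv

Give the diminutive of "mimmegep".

mimmegepen

"mimmegep" has last vowel 'e'. The stems whose last vowel is 'e' (howefez → howefezen, pepasep → pepasepen) add -en.
The other pattern: stems whose last vowel is 'u' add -uv.
So mimmegep → mimmegepen.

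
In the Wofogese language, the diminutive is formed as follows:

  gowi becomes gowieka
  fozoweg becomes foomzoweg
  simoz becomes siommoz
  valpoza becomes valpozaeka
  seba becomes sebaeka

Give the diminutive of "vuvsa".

vuvsaeka

simoz and seba both begin with s- yet inflect differently (siommoz, sebaeka), so the first letter is not what conditions the rule; whether the stem ends in a vowel or a consonant is.
"vuvsa" ends in a vowel. The stems ending in a vowel (seba → sebaeka, gowi → gowieka, valpoza → valpozaeka) add -eka.
The other pattern: stems ending in a consonant insert -om- after the first vowel.
So vuvsa → vuvsaeka.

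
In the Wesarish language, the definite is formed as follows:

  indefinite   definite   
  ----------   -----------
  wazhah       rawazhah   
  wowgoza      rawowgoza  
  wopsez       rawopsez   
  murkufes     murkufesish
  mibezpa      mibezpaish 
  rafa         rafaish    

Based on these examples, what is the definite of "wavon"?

rawavon

"wavon" begins with w-. The stems beginning with w- (wazhah → rawazhah, wowgoza → rawowgoza, wopsez → rawopsez) add the prefix ra-.
So wavon → rawavon.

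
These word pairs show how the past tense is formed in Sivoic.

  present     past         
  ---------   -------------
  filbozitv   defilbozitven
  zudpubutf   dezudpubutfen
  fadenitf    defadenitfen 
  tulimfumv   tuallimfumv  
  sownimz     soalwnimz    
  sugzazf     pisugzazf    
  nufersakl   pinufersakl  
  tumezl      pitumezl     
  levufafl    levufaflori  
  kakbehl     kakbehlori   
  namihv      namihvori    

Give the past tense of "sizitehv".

filbozitv and tulimfumv both end in -v yet inflect differently (defilbozitven, tuallimfumv), so the final letter is not what conditions the rule; the second-to-last letter is.
"sizitehv" has second-to-last letter 'h'. The stems whose second-to-last letter is 'h' (kakbehl → kakbehlori, namihv → namihvori) add -ori.
The other patterns: stems whose second-to-last letter is 't' add de- … -en around the stem; stems whose second-to-last letter is 'm' insert -al- after the first vowel; stems whose second-to-last letter is 'k' or 'z' add the prefix pi-.
So sizitehv → sizitehvori.

sizitehvori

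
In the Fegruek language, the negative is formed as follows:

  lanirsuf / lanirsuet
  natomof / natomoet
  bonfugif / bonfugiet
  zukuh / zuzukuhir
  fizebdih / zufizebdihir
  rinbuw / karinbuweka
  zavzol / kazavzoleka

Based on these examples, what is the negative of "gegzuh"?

zugegzuhir

lanirsuf and zukuh both have last vowel 'u' yet inflect differently (lanirsuet, zuzukuhir), so the last vowel is not what conditions the rule; the final letter is.
"gegzuh" ends in -h. The stems ending in -h (zukuh → zuzukuhir, fizebdih → zufizebdihir) add zu- … -ir around the stem.
So gegzuh → zugegzuhir.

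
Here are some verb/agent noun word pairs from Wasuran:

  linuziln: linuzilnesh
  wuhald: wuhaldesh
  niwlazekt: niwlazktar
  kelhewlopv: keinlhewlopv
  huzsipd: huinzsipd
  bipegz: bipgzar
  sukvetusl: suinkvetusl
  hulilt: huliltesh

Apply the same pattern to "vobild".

wuhald and huzsipd both end in -d yet inflect differently (wuhaldesh, huinzsipd), so the final letter is not what conditions the rule; the second-to-last letter is.
"vobild" has second-to-last letter 'l'. The stems whose second-to-last letter is 'l' (linuziln → linuzilnesh, hulilt → huliltesh, wuhald → wuhaldesh) add -esh.
So vobild → vobildesh.

vobildesh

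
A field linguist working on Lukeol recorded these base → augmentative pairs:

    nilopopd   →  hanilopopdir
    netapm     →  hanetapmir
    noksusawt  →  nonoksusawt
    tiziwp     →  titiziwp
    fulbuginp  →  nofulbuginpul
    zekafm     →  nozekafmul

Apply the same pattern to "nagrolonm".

"nagrolonm" has second-to-last letter 'n'. The one such stem in the data (fulbuginp → nofulbuginpul) adds no- … -ul around the stem, so the same rule applies.
The other patterns: stems whose second-to-last letter is 'p' add ha- … -ir around the stem; stems whose second-to-last letter is 'w' repeat the first consonant+vowel as a prefix.
So nagrolonm → nonagrolonmul.

nonagrolonmul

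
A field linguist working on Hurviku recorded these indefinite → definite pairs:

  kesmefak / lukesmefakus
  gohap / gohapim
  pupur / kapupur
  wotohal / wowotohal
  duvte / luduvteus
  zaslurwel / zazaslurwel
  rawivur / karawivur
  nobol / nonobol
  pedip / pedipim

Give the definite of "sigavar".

kasigavar

gohap and wotohal both have last vowel 'a' yet inflect differently (gohapim, wowotohal), so the last vowel is not what conditions the rule; the final letter is.
"sigavar" ends in -r. The stems ending in -r (rawivur → karawivur, pupur → kapupur) add the prefix ka-.
So sigavar → kasigavar.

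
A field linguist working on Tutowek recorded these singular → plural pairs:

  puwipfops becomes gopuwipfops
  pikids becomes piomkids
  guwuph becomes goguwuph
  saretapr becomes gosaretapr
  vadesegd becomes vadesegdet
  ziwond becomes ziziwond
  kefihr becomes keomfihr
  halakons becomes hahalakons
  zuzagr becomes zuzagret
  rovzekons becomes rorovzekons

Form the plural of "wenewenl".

ziwond and vadesegd both end in -d yet inflect differently (ziziwond, vadesegdet), so the final letter is not what conditions the rule; the second-to-last letter is.
"wenewenl" has second-to-last letter 'n'. The stems whose second-to-last letter is 'n' (halakons → hahalakons, rovzekons → rorovzekons, ziwond → ziziwond) repeat the first consonant+vowel as a prefix.
So wenewenl → wewenewenl.

wewenewenl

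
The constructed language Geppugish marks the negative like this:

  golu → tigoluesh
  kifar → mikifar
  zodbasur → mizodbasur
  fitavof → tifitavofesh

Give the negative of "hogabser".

mihogabser

zodbasur and golu both have last vowel 'u' yet inflect differently (mizodbasur, tigoluesh), so the last vowel is not what conditions the rule; the final letter is.
"hogabser" ends in -r. The stems ending in -r (kifar → mikifar, zodbasur → mizodbasur) add the prefix mi-.
The other pattern: stems ending in -f or -u add ti- … -esh around the stem.
So hogabser → mihogabser.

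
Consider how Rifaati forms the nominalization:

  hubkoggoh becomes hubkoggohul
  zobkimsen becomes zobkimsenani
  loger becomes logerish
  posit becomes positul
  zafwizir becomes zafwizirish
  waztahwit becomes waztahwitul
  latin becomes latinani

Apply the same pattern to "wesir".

wesirish

zafwizir and latin both have last vowel 'i' yet inflect differently (zafwizirish, latinani), so the last vowel is not what conditions the rule; the final letter is.
"wesir" ends in -r. The stems ending in -r (zafwizir → zafwizirish, loger → logerish) add -ish.
So wesir → wesirish.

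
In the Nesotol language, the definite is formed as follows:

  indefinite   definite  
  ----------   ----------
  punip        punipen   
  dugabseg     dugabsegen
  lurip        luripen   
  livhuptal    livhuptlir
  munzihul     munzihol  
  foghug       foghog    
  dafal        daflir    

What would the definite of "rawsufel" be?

livhuptal and munzihul both end in -l yet inflect differently (livhuptlir, munzihol), so the final letter is not what conditions the rule; the last vowel is.
"rawsufel" has last vowel 'e'. The one such stem in the data (dugabseg → dugabsegen) adds -en, so the same rule applies.
So rawsufel → rawsufelen.

rawsufelen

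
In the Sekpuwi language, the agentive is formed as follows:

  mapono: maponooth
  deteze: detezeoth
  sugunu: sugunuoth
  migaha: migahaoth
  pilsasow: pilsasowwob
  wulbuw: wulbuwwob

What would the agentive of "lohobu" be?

"lohobu" ends in a vowel. The stems ending in a vowel (mapono → maponooth, deteze → detezeoth, sugunu → sugunuoth) add -oth.
So lohobu → lohobuoth.

lohobuoth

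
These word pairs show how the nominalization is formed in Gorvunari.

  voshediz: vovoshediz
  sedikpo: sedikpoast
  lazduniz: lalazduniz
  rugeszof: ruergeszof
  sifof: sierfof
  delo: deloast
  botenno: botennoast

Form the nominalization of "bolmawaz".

botenno and sifof both have last vowel 'o' yet inflect differently (botennoast, sierfof), so the last vowel is not what conditions the rule; the final letter is.
"bolmawaz" ends in -z. The stems ending in -z (voshediz → vovoshediz, lazduniz → lalazduniz) repeat the first consonant+vowel as a prefix.
So bolmawaz → bobolmawaz.

bobolmawaz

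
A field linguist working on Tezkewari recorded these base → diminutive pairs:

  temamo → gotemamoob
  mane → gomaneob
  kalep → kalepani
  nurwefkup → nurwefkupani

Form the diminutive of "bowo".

"bowo" ends in a vowel. The stems ending in a vowel (mane → gomaneob, temamo → gotemamoob) add go- … -ob around the stem.
The other pattern: stems ending in a consonant add -ani.
So bowo → gobowoob.

gobowoob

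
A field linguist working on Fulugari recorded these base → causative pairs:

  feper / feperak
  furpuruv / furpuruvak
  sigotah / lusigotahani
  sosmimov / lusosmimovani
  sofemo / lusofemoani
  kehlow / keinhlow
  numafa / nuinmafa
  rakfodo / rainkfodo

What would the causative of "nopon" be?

noinpon

"nopon" begins with n-. The one such stem in the data (numafa → nuinmafa) inserts -in- after the first vowel (as do kehlow, rakfodo), so the same rule applies.
So nopon → noinpon.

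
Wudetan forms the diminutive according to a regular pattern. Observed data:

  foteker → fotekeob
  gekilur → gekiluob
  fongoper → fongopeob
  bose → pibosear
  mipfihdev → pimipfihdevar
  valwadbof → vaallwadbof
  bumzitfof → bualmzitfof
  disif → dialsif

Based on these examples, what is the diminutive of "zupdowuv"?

"zupdowuv" ends in -v. The one such stem in the data (mipfihdev → pimipfihdevar) adds pi- … -ar around the stem, so the same rule applies.
The other patterns: stems ending in -r drop the final letter and add -ob; stems ending in -f insert -al- after the first vowel.
So zupdowuv → pizupdowuvar.

pizupdowuvar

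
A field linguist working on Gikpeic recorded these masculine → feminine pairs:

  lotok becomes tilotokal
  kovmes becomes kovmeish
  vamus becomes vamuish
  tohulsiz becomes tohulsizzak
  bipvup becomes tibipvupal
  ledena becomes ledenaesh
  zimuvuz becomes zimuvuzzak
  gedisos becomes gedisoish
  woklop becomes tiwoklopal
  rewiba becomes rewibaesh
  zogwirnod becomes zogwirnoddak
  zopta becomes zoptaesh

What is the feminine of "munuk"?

"munuk" ends in -k. The one such stem in the data (lotok → tilotokal) adds ti- … -al around the stem, so the same rule applies.
So munuk → timunukal.

timunukal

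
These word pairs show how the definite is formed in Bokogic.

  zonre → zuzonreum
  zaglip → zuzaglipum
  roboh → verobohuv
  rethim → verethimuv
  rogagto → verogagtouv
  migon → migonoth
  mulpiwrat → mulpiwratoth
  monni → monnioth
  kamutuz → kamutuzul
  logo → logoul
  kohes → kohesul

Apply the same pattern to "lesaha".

lesahaul

"lesaha" begins with l-. The one such stem in the data (logo → logoul) adds -ul, so the same rule applies.
So lesaha → lesahaul.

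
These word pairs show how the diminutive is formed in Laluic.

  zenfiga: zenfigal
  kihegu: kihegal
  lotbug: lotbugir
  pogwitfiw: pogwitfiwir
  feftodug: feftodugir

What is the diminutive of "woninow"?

woninowir

lotbug and kihegu both have last vowel 'u' yet inflect differently (lotbugir, kihegal), so the last vowel is not what conditions the rule; whether the stem ends in a vowel or a consonant is.
"woninow" ends in a consonant. The stems ending in a consonant (lotbug → lotbugir, pogwitfiw → pogwitfiwir, feftodug → feftodugir) add -ir.
So woninow → woninowir.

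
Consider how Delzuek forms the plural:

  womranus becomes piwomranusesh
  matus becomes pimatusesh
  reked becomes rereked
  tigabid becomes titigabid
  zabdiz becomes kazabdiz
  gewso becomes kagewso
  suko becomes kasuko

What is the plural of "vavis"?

pivavisesh

"vavis" ends in -s. The stems ending in -s (womranus → piwomranusesh, matus → pimatusesh) add pi- … -esh around the stem.
The other patterns: stems ending in -d repeat the first consonant+vowel as a prefix; stems ending in -o or -z add the prefix ka-.
So vavis → pivavisesh.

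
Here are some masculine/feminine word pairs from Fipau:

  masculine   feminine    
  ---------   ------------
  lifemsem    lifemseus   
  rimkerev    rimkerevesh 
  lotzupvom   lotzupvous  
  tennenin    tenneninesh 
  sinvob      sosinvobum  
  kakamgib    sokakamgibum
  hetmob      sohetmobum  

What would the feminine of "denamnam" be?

hetmob and lotzupvom both have last vowel 'o' yet inflect differently (sohetmobum, lotzupvous), so the last vowel is not what conditions the rule; the final letter is.
"denamnam" ends in -m. The stems ending in -m (lotzupvom → lotzupvous, lifemsem → lifemseus) drop the final letter and add -us.
So denamnam → denamnaus.

denamnaus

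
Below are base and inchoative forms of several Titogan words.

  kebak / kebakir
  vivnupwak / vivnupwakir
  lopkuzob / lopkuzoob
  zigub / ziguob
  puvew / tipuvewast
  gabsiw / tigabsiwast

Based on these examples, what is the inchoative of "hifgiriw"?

tihifgiriwast

vivnupwak and lopkuzob both have 3 vowels yet inflect differently (vivnupwakir, lopkuzoob), so the number of vowels is not what conditions the rule; the final letter is.
"hifgiriw" ends in -w. The stems ending in -w (puvew → tipuvewast, gabsiw → tigabsiwast) add ti- … -ast around the stem.
The other patterns: stems ending in -k add -ir; stems ending in -b drop the final letter and add -ob.
So hifgiriw → tihifgiriwast.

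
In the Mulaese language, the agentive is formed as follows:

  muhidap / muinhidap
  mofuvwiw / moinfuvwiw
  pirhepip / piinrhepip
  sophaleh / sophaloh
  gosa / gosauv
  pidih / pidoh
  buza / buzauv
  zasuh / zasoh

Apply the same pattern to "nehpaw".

neinhpaw

"nehpaw" ends in -w. The one such stem in the data (mofuvwiw → moinfuvwiw) inserts -in- after the first vowel (as do pirhepip, muhidap), so the same rule applies.
So nehpaw → neinhpaw.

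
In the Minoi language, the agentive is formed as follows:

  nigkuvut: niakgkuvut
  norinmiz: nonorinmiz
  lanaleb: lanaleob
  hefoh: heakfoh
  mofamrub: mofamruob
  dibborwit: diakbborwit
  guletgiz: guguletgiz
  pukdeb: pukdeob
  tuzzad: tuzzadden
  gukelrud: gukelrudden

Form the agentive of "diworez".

didiworez

gukelrud and mofamrub both have last vowel 'u' yet inflect differently (gukelrudden, mofamruob), so the last vowel is not what conditions the rule; the final letter is.
"diworez" ends in -z. The stems ending in -z (guletgiz → guguletgiz, norinmiz → nonorinmiz) repeat the first consonant+vowel as a prefix.
The other patterns: stems ending in -d double the final consonant and add -en; stems ending in -b drop the final letter and add -ob; stems ending in -h or -t insert -ak- after the first vowel.
So diworez → didiworez.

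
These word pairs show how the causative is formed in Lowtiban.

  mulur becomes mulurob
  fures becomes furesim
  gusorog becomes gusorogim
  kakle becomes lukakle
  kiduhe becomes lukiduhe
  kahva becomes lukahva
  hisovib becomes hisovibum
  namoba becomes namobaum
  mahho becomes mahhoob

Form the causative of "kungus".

lukungus

namoba and kahva both end in -a yet inflect differently (namobaum, lukahva), so the final letter is not what conditions the rule; the first letter is.
"kungus" begins with k-. The stems beginning with k- (kakle → lukakle, kiduhe → lukiduhe, kahva → lukahva) add the prefix lu-.
So kungus → lukungus.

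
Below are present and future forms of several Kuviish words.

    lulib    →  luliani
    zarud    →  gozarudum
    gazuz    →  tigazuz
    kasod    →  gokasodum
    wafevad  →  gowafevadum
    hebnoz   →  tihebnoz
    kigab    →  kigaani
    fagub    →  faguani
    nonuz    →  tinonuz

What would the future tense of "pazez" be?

fagub and zarud both have last vowel 'u' yet inflect differently (faguani, gozarudum), so the last vowel is not what conditions the rule; the final letter is.
"pazez" ends in -z. The stems ending in -z (nonuz → tinonuz, gazuz → tigazuz, hebnoz → tihebnoz) add the prefix ti-.
So pazez → tipazez.

tipazez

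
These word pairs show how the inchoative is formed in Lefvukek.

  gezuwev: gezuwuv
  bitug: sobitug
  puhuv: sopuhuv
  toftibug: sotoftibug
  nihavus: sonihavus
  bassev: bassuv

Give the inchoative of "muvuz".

somuvuz

puhuv and gezuwev both end in -v yet inflect differently (sopuhuv, gezuwuv), so the final letter is not what conditions the rule; the last vowel is.
"muvuz" has last vowel 'u'. The stems whose last vowel is 'u' (toftibug → sotoftibug, nihavus → sonihavus, bitug → sobitug) add the prefix so-.
The other pattern: stems whose last vowel is 'e' change the last vowel to 'u'.
So muvuz → somuvuz.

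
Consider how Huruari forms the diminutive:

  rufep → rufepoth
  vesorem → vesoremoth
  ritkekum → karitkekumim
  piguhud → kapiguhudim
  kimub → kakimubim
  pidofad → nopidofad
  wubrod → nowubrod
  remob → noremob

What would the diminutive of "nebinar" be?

nonebinar

"nebinar" has last vowel 'a'. The one such stem in the data (pidofad → nopidofad) adds the prefix no-, so the same rule applies.
The other patterns: stems whose last vowel is 'e' add -oth; stems whose last vowel is 'u' add ka- … -im around the stem.
So nebinar → nonebinar.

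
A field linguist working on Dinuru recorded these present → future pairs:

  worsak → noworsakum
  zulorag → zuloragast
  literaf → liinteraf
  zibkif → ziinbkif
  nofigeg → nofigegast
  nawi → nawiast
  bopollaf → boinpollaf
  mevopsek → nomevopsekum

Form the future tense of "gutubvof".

bopollaf and worsak both have last vowel 'a' yet inflect differently (boinpollaf, noworsakum), so the last vowel is not what conditions the rule; the final letter is.
"gutubvof" ends in -f. The stems ending in -f (zibkif → ziinbkif, bopollaf → boinpollaf, literaf → liinteraf) insert -in- after the first vowel.
The other patterns: stems ending in -k add no- … -um around the stem; stems ending in -g or -i add -ast.
So gutubvof → guintubvof.

guintubvof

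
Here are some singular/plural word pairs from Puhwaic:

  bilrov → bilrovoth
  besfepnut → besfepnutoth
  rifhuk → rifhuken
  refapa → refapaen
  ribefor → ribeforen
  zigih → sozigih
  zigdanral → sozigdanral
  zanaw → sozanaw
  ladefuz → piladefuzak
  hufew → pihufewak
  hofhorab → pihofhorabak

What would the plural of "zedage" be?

zanaw and hufew both end in -w yet inflect differently (sozanaw, pihufewak), so the final letter is not what conditions the rule; the first letter is.
"zedage" begins with z-. The stems beginning with z- (zigih → sozigih, zigdanral → sozigdanral, zanaw → sozanaw) add the prefix so-.
So zedage → sozedage.

sozedage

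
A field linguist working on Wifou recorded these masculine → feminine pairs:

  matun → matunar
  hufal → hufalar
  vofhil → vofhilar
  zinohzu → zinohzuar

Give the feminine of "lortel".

Every pair shown (matun → matunar, hufal → hufalar, vofhil → vofhilar, …) follows the same rule: add -ar.
So lortel → lortelar.

lortelar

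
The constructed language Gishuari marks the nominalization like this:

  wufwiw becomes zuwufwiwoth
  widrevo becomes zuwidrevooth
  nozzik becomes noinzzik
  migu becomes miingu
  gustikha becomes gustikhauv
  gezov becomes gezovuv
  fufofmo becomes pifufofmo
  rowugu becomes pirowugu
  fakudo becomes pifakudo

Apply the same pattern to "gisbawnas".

gisbawnasuv

"gisbawnas" begins with g-. The stems beginning with g- (gustikha → gustikhauv, gezov → gezovuv) add -uv.
The other patterns: stems beginning with w- add zu- … -oth around the stem; stems beginning with m- or n- insert -in- after the first vowel; stems beginning with f- or r- add the prefix pi-.
So gisbawnas → gisbawnasuv.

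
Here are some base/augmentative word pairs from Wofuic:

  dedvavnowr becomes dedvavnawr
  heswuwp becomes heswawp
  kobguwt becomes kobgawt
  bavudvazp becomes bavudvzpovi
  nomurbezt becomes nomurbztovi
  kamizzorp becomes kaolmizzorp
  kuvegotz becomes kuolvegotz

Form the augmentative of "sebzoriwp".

sebzorawp

heswuwp and bavudvazp both end in -p yet inflect differently (heswawp, bavudvzpovi), so the final letter is not what conditions the rule; the second-to-last letter is.
"sebzoriwp" has second-to-last letter 'w'. The stems whose second-to-last letter is 'w' (dedvavnowr → dedvavnawr, heswuwp → heswawp, kobguwt → kobgawt) change the last vowel to 'a'.
The other patterns: stems whose second-to-last letter is 'z' delete the last vowel and add -ovi; stems whose second-to-last letter is 'r' or 't' insert -ol- after the first vowel.
So sebzoriwp → sebzorawp.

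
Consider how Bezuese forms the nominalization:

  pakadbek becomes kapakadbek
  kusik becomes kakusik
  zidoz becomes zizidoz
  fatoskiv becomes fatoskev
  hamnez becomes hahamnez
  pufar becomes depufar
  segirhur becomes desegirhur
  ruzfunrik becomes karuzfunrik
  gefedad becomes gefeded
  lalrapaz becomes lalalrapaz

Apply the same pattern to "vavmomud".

vavmomed

pufar and lalrapaz both have last vowel 'a' yet inflect differently (depufar, lalalrapaz), so the last vowel is not what conditions the rule; the final letter is.
"vavmomud" ends in -d. The one such stem in the data (gefedad → gefeded) changes the last vowel to 'e' (as does fatoskiv), so the same rule applies.
So vavmomud → vavmomed.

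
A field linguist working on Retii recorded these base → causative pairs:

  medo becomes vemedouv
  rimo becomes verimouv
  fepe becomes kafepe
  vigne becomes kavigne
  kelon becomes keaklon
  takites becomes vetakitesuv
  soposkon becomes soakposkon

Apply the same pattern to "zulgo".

soposkon and medo both have last vowel 'o' yet inflect differently (soakposkon, vemedouv), so the last vowel is not what conditions the rule; the final letter is.
"zulgo" ends in -o. The stems ending in -o (medo → vemedouv, rimo → verimouv) add ve- … -uv around the stem.
The other patterns: stems ending in -e add the prefix ka-; stems ending in -n insert -ak- after the first vowel.
So zulgo → vezulgouv.

vezulgouv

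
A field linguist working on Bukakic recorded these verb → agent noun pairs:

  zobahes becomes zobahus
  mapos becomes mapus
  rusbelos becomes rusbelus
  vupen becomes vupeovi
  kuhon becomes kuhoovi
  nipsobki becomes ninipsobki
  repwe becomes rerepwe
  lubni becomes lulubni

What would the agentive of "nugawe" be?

nunugawe

"nugawe" ends in -e. The one such stem in the data (repwe → rerepwe) repeats the first consonant+vowel as a prefix (as do nipsobki, lubni), so the same rule applies.
So nugawe → nunugawe.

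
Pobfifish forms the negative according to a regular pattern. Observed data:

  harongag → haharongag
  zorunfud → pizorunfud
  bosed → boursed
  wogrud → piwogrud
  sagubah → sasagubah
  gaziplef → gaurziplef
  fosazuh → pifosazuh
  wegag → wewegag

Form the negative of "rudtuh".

pirudtuh

"rudtuh" has last vowel 'u'. The stems whose last vowel is 'u' (zorunfud → pizorunfud, wogrud → piwogrud, fosazuh → pifosazuh) add the prefix pi-.
So rudtuh → pirudtuh.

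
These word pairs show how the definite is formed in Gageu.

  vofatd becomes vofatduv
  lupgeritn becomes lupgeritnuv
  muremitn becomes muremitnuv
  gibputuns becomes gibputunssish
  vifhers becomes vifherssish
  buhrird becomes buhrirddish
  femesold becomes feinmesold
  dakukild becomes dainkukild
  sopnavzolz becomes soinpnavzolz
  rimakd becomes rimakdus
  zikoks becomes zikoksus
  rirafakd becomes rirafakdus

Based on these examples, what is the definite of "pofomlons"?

vofatd and buhrird both end in -d yet inflect differently (vofatduv, buhrirddish), so the final letter is not what conditions the rule; the second-to-last letter is.
"pofomlons" has second-to-last letter 'n'. The one such stem in the data (gibputuns → gibputunssish) doubles the final consonant and adds -ish (as do vifhers, buhrird), so the same rule applies.
The other patterns: stems whose second-to-last letter is 't' add -uv; stems whose second-to-last letter is 'l' insert -in- after the first vowel; stems whose second-to-last letter is 'k' add -us.
So pofomlons → pofomlonssish.

pofomlonssish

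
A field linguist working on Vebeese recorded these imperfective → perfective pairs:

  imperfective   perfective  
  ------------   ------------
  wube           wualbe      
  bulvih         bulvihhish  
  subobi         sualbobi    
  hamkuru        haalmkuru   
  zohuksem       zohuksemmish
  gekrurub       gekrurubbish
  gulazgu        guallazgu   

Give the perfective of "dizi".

"dizi" ends in a vowel. The stems ending in a vowel (hamkuru → haalmkuru, gulazgu → guallazgu, subobi → sualbobi) insert -al- after the first vowel.
The other pattern: stems ending in a consonant double the final consonant and add -ish.
So dizi → dialzi.

dialzi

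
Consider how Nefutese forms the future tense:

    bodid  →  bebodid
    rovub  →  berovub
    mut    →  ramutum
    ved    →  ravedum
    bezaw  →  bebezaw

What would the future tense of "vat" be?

ravatum

"vat" has 1 vowel. The stems with 1 vowel (mut → ramutum, ved → ravedum) add ra- … -um around the stem.
The other pattern: stems with 2 vowels add the prefix be-.
So vat → ravatum.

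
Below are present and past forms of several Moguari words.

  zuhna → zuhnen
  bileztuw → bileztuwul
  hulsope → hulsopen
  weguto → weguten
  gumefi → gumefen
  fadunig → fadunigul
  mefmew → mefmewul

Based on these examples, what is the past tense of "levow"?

mefmew and hulsope both have last vowel 'e' yet inflect differently (mefmewul, hulsopen), so the last vowel is not what conditions the rule; whether the stem ends in a vowel or a consonant is.
"levow" ends in a consonant. The stems ending in a consonant (bileztuw → bileztuwul, fadunig → fadunigul, mefmew → mefmewul) add -ul.
So levow → levowul.

levowul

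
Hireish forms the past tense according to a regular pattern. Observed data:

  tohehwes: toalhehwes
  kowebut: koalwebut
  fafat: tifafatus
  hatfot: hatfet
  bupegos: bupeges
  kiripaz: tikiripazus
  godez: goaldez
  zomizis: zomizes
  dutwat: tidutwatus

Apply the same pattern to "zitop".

"zitop" has last vowel 'o'. The stems whose last vowel is 'o' (bupegos → bupeges, hatfot → hatfet) change the last vowel to 'e'.
The other patterns: stems whose last vowel is 'a' add ti- … -us around the stem; stems whose last vowel is 'e' or 'u' insert -al- after the first vowel.
So zitop → zitep.

zitep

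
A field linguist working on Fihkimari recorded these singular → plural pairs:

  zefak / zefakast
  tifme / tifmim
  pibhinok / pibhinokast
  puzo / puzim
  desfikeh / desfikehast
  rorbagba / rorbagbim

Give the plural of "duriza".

durizim

pibhinok and puzo both have last vowel 'o' yet inflect differently (pibhinokast, puzim), so the last vowel is not what conditions the rule; whether the stem ends in a vowel or a consonant is.
"duriza" ends in a vowel. The stems ending in a vowel (puzo → puzim, rorbagba → rorbagbim, tifme → tifmim) drop the final letter and add -im.
The other pattern: stems ending in a consonant add -ast.
So duriza → durizim.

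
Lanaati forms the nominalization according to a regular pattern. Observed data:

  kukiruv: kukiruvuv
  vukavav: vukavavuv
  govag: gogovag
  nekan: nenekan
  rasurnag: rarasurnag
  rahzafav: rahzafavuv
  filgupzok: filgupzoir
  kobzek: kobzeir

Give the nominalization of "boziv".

bozivuv

"boziv" ends in -v. The stems ending in -v (kukiruv → kukiruvuv, rahzafav → rahzafavuv, vukavav → vukavavuv) add -uv.
So boziv → bozivuv.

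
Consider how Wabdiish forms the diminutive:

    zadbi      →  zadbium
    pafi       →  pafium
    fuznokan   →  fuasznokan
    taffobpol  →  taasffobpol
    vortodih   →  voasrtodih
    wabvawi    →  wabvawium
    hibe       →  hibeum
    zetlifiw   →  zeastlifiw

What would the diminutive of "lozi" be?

vortodih and pafi both have last vowel 'i' yet inflect differently (voasrtodih, pafium), so the last vowel is not what conditions the rule; whether the stem ends in a vowel or a consonant is.
"lozi" ends in a vowel. The stems ending in a vowel (pafi → pafium, hibe → hibeum, wabvawi → wabvawium) add -um.
The other pattern: stems ending in a consonant insert -as- after the first vowel.
So lozi → lozium.

lozium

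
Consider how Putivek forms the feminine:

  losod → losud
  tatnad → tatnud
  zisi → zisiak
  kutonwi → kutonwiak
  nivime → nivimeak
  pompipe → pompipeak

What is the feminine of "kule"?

kuleak

losod and zisi both have 2 vowels yet inflect differently (losud, zisiak), so the number of vowels is not what conditions the rule; the final letter is.
"kule" ends in -e. The stems ending in -e (nivime → nivimeak, pompipe → pompipeak) add -ak.
The other pattern: stems ending in -d change the last vowel to 'u'.
So kule → kuleak.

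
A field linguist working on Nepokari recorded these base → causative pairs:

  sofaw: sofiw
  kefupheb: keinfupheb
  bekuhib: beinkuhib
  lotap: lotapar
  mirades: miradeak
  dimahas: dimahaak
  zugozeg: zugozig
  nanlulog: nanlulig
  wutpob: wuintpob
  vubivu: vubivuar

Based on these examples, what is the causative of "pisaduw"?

pisadiw

mirades and kefupheb both have last vowel 'e' yet inflect differently (miradeak, keinfupheb), so the last vowel is not what conditions the rule; the final letter is.
"pisaduw" ends in -w. The one such stem in the data (sofaw → sofiw) changes the last vowel to 'i' (as do nanlulog, zugozeg), so the same rule applies.
The other patterns: stems ending in -s drop the final letter and add -ak; stems ending in -b insert -in- after the first vowel; stems ending in -p or -u add -ar.
So pisaduw → pisadiw.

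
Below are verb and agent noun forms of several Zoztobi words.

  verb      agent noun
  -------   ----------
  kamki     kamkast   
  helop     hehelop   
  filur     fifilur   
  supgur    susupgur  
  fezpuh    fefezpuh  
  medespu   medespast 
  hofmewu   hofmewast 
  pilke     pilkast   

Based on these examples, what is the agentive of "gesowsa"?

"gesowsa" ends in a vowel. The stems ending in a vowel (kamki → kamkast, medespu → medespast, hofmewu → hofmewast) drop the final letter and add -ast.
The other pattern: stems ending in a consonant repeat the first consonant+vowel as a prefix.
So gesowsa → gesowsast.

gesowsast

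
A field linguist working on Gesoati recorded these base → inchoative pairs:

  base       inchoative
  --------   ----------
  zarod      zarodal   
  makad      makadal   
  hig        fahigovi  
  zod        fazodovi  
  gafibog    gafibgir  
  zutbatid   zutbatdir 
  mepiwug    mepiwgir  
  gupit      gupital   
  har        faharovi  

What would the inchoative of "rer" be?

farerovi

zod and makad both end in -d yet inflect differently (fazodovi, makadal), so the final letter is not what conditions the rule; the number of vowels is.
"rer" has 1 vowel. The stems with 1 vowel (hig → fahigovi, har → faharovi, zod → fazodovi) add fa- … -ovi around the stem.
So rer → farerovi.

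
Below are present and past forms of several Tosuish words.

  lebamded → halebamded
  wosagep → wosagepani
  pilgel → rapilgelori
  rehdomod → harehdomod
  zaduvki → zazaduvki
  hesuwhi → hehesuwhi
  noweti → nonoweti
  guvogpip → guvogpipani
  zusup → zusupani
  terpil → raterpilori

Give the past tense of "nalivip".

lebamded and wosagep both have last vowel 'e' yet inflect differently (halebamded, wosagepani), so the last vowel is not what conditions the rule; the final letter is.
"nalivip" ends in -p. The stems ending in -p (wosagep → wosagepani, zusup → zusupani, guvogpip → guvogpipani) add -ani.
So nalivip → nalivipani.

nalivipani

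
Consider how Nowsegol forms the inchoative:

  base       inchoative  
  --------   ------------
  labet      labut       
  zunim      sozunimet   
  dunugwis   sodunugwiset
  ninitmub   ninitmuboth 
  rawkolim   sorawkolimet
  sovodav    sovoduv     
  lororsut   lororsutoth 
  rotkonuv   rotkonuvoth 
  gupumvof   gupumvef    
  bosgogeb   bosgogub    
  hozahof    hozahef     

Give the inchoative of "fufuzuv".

"fufuzuv" has last vowel 'u'. The stems whose last vowel is 'u' (lororsut → lororsutoth, rotkonuv → rotkonuvoth, ninitmub → ninitmuboth) add -oth.
The other patterns: stems whose last vowel is 'a' or 'e' change the last vowel to 'u'; stems whose last vowel is 'o' change the last vowel to 'e'; stems whose last vowel is 'i' add so- … -et around the stem.
So fufuzuv → fufuzuvoth.

fufuzuvoth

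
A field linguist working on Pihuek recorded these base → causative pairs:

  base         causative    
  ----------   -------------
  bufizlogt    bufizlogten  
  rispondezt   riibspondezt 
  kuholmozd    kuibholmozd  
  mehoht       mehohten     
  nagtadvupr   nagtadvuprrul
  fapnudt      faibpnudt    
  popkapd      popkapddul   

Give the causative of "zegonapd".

"zegonapd" has second-to-last letter 'p'. The stems whose second-to-last letter is 'p' (popkapd → popkapddul, nagtadvupr → nagtadvuprrul) double the final consonant and add -ul.
So zegonapd → zegonapddul.

zegonapddul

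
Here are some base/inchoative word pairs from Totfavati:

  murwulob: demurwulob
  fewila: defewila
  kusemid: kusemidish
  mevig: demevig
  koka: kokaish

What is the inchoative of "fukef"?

defukef

koka and fewila both end in -a yet inflect differently (kokaish, defewila), so the final letter is not what conditions the rule; the first letter is.
"fukef" begins with f-. The one such stem in the data (fewila → defewila) adds the prefix de-, so the same rule applies.
So fukef → defukef.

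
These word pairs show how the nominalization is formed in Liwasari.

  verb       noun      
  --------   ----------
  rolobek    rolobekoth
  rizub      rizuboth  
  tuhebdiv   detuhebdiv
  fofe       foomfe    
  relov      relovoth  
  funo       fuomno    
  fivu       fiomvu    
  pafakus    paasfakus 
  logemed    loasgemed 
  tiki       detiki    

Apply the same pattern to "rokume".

"rokume" begins with r-. The stems beginning with r- (rolobek → rolobekoth, rizub → rizuboth, relov → relovoth) add -oth.
The other patterns: stems beginning with l- or p- insert -as- after the first vowel; stems beginning with f- insert -om- after the first vowel; stems beginning with t- add the prefix de-.
So rokume → rokumeoth.

rokumeoth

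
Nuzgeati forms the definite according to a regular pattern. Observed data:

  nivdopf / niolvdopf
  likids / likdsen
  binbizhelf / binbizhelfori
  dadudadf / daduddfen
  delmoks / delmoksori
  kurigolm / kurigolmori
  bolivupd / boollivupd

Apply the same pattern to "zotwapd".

"zotwapd" has second-to-last letter 'p'. The stems whose second-to-last letter is 'p' (nivdopf → niolvdopf, bolivupd → boollivupd) insert -ol- after the first vowel.
So zotwapd → zooltwapd.

zooltwapd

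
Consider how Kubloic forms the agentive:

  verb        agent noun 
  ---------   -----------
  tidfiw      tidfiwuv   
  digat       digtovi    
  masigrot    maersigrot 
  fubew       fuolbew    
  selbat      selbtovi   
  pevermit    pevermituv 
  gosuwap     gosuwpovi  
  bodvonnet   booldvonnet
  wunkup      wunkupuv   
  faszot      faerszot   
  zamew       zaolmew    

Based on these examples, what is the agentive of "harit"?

harituv

pevermit and bodvonnet both end in -t yet inflect differently (pevermituv, booldvonnet), so the final letter is not what conditions the rule; the last vowel is.
"harit" has last vowel 'i'. The stems whose last vowel is 'i' (pevermit → pevermituv, tidfiw → tidfiwuv) add -uv.
The other patterns: stems whose last vowel is 'e' insert -ol- after the first vowel; stems whose last vowel is 'a' delete the last vowel and add -ovi; stems whose last vowel is 'o' insert -er- after the first vowel.
So harit → harituv.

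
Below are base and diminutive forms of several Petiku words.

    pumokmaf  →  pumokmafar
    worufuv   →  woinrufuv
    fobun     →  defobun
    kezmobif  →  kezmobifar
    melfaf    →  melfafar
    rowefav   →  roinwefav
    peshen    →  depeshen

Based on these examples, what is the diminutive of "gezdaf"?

gezdafar

rowefav and pumokmaf both have last vowel 'a' yet inflect differently (roinwefav, pumokmafar), so the last vowel is not what conditions the rule; the final letter is.
"gezdaf" ends in -f. The stems ending in -f (pumokmaf → pumokmafar, melfaf → melfafar, kezmobif → kezmobifar) add -ar.
The other patterns: stems ending in -v insert -in- after the first vowel; stems ending in -n add the prefix de-.
So gezdaf → gezdafar.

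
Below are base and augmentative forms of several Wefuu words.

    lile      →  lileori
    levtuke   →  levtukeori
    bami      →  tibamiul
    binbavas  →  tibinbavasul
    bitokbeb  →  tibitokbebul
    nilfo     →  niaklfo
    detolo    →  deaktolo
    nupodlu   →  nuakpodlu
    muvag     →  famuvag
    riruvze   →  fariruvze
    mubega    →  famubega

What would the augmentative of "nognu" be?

"nognu" begins with n-. The stems beginning with n- (nilfo → niaklfo, nupodlu → nuakpodlu) insert -ak- after the first vowel.
So nognu → noakgnu.

noakgnu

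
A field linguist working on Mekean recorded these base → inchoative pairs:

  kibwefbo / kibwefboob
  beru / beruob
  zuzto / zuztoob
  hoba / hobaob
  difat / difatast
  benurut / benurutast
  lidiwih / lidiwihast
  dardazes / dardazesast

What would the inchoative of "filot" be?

difat and hoba both have last vowel 'a' yet inflect differently (difatast, hobaob), so the last vowel is not what conditions the rule; whether the stem ends in a vowel or a consonant is.
"filot" ends in a consonant. The stems ending in a consonant (lidiwih → lidiwihast, dardazes → dardazesast, difat → difatast) add -ast.
The other pattern: stems ending in a vowel add -ob.
So filot → filotast.

filotast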